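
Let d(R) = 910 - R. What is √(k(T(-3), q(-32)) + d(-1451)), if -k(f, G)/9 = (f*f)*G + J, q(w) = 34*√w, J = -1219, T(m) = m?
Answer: 2*√(3333 - 2754*I*√2) ≈ 130.07 - 59.887*I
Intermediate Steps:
k(f, G) = 10971 - 9*G*f² (k(f, G) = -9*((f*f)*G - 1219) = -9*(f²*G - 1219) = -9*(G*f² - 1219) = -9*(-1219 + G*f²) = 10971 - 9*G*f²)
√(k(T(-3), q(-32)) + d(-1451)) = √((10971 - 9*34*√(-32)*(-3)²) + (910 - 1*(-1451))) = √((10971 - 9*34*(4*I*√2)*9) + (910 + 1451)) = √((10971 - 9*136*I*√2*9) + 2361) = √((10971 - 11016*I*√2) + 2361) = √(13332 - 11016*I*√2)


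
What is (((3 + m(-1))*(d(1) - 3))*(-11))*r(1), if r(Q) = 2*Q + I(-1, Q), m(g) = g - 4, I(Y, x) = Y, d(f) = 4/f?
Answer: 22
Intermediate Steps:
m(g) = -4 + g
r(Q) = -1 + 2*Q (r(Q) = 2*Q - 1 = -1 + 2*Q)
(((3 + m(-1))*(d(1) - 3))*(-11))*r(1) = (((3 + (-4 - 1))*(4/1 - 3))*(-11))*(-1 + 2*1) = (((3 - 5)*(4*1 - 3))*(-11))*(-1 + 2) = (-2*(4 - 3)*(-11))*1 = (-2*1*(-11))*1 = -2*(-11)*1 = 22*1 = 22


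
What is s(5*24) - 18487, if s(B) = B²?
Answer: -4087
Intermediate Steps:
s(5*24) - 18487 = (5*24)² - 18487 = 120² - 18487 = 14400 - 18487 = -4087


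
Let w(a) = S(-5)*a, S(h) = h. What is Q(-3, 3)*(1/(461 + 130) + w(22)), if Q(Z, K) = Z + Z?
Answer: 130018/197 ≈ 659.99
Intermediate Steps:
Q(Z, K) = 2*Z
w(a) = -5*a
Q(-3, 3)*(1/(461 + 130) + w(22)) = (2*(-3))*(1/(461 + 130) - 5*22) = -6*(1/591 - 110) = -6*(-65009/591) = 130018/197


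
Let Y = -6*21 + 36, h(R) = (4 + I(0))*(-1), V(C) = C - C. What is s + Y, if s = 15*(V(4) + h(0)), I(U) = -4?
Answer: -90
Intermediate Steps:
V(C) = 0
h(R) = 0 (h(R) = (4 - 4)*(-1) = 0*(-1) = 0)
Y = -90 (Y = -126 + 36 = -90)
s = 0 (s = 15*(0 + 0) = 15*0 = 0)
s + Y = 0 - 90 = -90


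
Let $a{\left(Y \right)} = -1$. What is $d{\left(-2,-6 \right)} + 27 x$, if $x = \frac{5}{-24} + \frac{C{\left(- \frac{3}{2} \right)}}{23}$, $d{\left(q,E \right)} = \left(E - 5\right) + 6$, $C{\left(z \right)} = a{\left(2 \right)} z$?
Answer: $- \frac{1631}{184} \approx -8.8641$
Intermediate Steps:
$C{\left(z \right)} = - z$
$d{\left(q,E \right)} = 1 + E$ ($d{\left(q,E \right)} = \left(-5 + E\right) + 6 = 1 + E$)
$x = - \frac{79}{552}$ ($x = \frac{5}{-24} + \frac{\left(-1\right) \left(- \frac{3}{2}\right)}{23} = 5 \left(- \frac{1}{24}\right) + - \frac{-3}{2} \cdot \frac{1}{23} = - \frac{5}{24} + \left(-1\right) \left(- \frac{3}{2}\right) \frac{1}{23} = - \frac{5}{24} + \frac{3}{2} \cdot \frac{1}{23} = - \frac{5}{24} + \frac{3}{46} = - \frac{79}{552} \approx -0.14312$)
$d{\left(-2,-6 \right)} + 27 x = \left(1 - 6\right) + 27 \left(- \frac{79}{552}\right) = -5 - \frac{711}{184} = - \frac{1631}{184}$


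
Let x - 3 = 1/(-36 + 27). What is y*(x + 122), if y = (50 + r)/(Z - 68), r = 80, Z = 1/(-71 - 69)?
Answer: -20456800/85689 ≈ -238.73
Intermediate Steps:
Z = -1/140 (Z = 1/(-140) = -1/140 ≈ -0.0071429)
x = 26/9 (x = 3 + 1/(-36 + 27) = 3 + 1/(-9) = 3 - ⅑ = 26/9 ≈ 2.8889)
y = -18200/9521 (y = (50 + 80)/(-1/140 - 68) = 130/(-9521/140) = 130*(-140/9521) = -18200/9521 ≈ -1.9116)
y*(x + 122) = -18200*(26/9 + 122)/9521 = -18200/9521*1124/9 = -20456800/85689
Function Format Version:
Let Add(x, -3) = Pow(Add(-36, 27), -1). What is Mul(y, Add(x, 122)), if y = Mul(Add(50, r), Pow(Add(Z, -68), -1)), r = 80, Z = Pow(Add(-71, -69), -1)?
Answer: Rational(-20456800, 85689) ≈ -238.73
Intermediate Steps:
Z = Rational(-1, 140) (Z = Pow(-140, -1) = Rational(-1, 140) ≈ -0.0071429)
x = Rational(26, 9) (x = Add(3, Pow(Add(-36, 27), -1)) = Add(3, Pow(-9, -1)) = Add(3, Rational(-1, 9)) = Rational(26, 9) ≈ 2.8889)
y = Rational(-18200, 9521) (y = Mul(Add(50, 80), Pow(Add(Rational(-1, 140), -68), -1)) = Mul(130, Pow(Rational(-9521, 140), -1)) = Mul(130, Rational(-140, 9521)) = Rational(-18200, 9521) ≈ -1.9116)
Mul(y, Add(x, 122)) = Mul(Rational(-18200, 9521), Add(Rational(26, 9), 122)) = Mul(Rational(-18200, 9521), Rational(1124, 9)) = Rational(-20456800, 85689)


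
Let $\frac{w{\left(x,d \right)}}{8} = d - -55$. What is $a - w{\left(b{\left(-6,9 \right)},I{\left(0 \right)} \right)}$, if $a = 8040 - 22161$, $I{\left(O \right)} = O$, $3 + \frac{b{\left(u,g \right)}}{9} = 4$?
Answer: $-14561$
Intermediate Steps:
$b{\left(u,g \right)} = 9$ ($b{\left(u,g \right)} = -27 + 9 \cdot 4 = -27 + 36 = 9$)
$w{\left(x,d \right)} = 440 + 8 d$ ($w{\left(x,d \right)} = 8 \left(d - -55\right) = 8 \left(d + 55\right) = 8 \left(55 + d\right) = 440 + 8 d$)
$a = -14121$ ($a = 8040 - 22161 = -14121$)
$a - w{\left(b{\left(-6,9 \right)},I{\left(0 \right)} \right)} = -14121 - \left(440 + 8 \cdot 0\right) = -14121 - \left(440 + 0\right) = -14121 - 440 = -14561$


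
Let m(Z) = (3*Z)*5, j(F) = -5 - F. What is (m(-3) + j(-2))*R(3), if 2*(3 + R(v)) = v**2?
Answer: -72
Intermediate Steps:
R(v) = -3 + v**2/2
m(Z) = 15*Z
(m(-3) + j(-2))*R(3) = (15*(-3) + (-5 - 1*(-2)))*(-3 + (1/2)*3**2) = (-45 + (-5 + 2))*(-3 + (1/2)*9) = (-45 - 3)*(-3 + 9/2) = -48*3/2 = -72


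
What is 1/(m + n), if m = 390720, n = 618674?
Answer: 1/1009394 ≈ 9.9069e-7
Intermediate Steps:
1/(m + n) = 1/(390720 + 618674) = 1/1009394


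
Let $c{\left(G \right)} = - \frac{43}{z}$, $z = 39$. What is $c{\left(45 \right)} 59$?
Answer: $- \frac{2537}{39} \approx -65.051$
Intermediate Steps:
$c{\left(G \right)} = - \frac{43}{39}$
$c{\left(45 \right)} 59 = \left(- \frac{43}{39}\right) 59 = - \frac{2537}{39}$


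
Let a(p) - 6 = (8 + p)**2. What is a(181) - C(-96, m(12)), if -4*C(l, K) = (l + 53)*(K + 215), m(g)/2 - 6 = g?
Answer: 132115/4 ≈ 33029.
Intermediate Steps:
m(g) = 12 + 2*g
C(l, K) = -(53 + l)*(215 + K)/4 (C(l, K) = -(l + 53)*(K + 215)/4 = -(53 + l)*(215 + K)/4)
a(p) = 6 + (8 + p)**2
a(181) - C(-96, m(12)) = (6 + (8 + 181)**2) - (-11395/4 - 215/4*(-96) - 53*(12 + 2*12)/4 - 1/4*(12 + 2*12)*(-96)) = (6 + 189**2) - (-11395/4 + 5160 - 53*(12 + 24)/4 - 1/4*(12 + 24)*(-96)) = (6 + 35721) - (-11395/4 + 5160 - 53/4*36 - 1/4*36*(-96)) = 35727 - (-11395/4 + 5160 - 477 + 864) = 35727 - 1*10793/4 = 35727 - 10793/4 = 132115/4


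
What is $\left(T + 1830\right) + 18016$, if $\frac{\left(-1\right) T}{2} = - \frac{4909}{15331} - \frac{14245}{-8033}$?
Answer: $\frac{2443754843662}{123153923} \approx 19843.0$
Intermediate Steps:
$T = - \frac{357912196}{123153923}$ ($T = - 2 \left(- \frac{4909}{15331} - \frac{14245}{-8033}\right) = - 2 \left(\left(-4909\right) \frac{1}{15331} - - \frac{14245}{8033}\right) = - 2 \left(- \frac{4909}{15331} + \frac{14245}{8033}\right) = \left(-2\right) \frac{178956098}{123153923} = - \frac{357912196}{123153923} \approx -2.9062$)
$\left(T + 1830\right) + 18016 = \left(- \frac{357912196}{123153923} + 1830\right) + 18016 = \frac{225013766894}{123153923} + 18016 = \frac{2443754843662}{123153923}$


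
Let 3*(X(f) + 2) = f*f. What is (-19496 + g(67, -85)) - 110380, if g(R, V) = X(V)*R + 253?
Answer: 94804/3 ≈ 31601.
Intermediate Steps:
X(f) = -2 + f**2/3 (X(f) = -2 + (f*f)/3 = -2 + f**2/3)
g(R, V) = 253 + R*(-2 + V**2/3) (g(R, V) = (-2 + V**2/3)*R + 253 = R*(-2 + V**2/3) + 253 = 253 + R*(-2 + V**2/3))
(-19496 + g(67, -85)) - 110380 = (-19496 + (253 + (1/3)*67*(-6 + (-85)**2))) - 110380 = (-19496 + (253 + (1/3)*67*(-6 + 7225))) - 110380 = (-19496 + (253 + (1/3)*67*7219)) - 110380 = (-19496 + (253 + 483673/3)) - 110380 = (-19496 + 484432/3) - 110380 = 425944/3 - 110380 = 94804/3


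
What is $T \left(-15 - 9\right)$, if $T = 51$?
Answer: $-1224$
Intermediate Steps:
$T \left(-15 - 9\right) = 51 \left(-15 - 9\right) = 51 \left(-24\right) = -1224$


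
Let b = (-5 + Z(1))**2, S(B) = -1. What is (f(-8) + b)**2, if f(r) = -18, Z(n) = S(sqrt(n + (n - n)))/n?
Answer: 324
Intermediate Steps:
Z(n) = -1/n
b = 36 (b = (-5 - 1/1)**2 = (-5 - 1*1)**2 = (-5 - 1)**2 = (-6)**2 = 36)
(f(-8) + b)**2 = (-18 + 36)**2 = 18**2 = 324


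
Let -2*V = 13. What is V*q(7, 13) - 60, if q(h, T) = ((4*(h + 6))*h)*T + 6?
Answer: -30857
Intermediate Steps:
V = -13/2 (V = -1/2*13 = -13/2 ≈ -6.5000)
q(h, T) = 6 + T*h*(24 + 4*h) (q(h, T) = ((4*(6 + h))*h)*T + 6 = ((24 + 4*h)*h)*T + 6 = (h*(24 + 4*h))*T + 6 = T*h*(24 + 4*h) + 6 = 6 + T*h*(24 + 4*h))
V*q(7, 13) - 60 = -13*(6 + 4*13*7**2 + 24*13*7)/2 - 60 = -13*(6 + 4*13*49 + 2184)/2 - 60 = -13*(6 + 2548 + 2184)/2 - 60 = -13/2*4738 - 60 = -30797 - 60 = -30857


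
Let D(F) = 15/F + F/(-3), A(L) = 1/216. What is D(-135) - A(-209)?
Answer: 9695/216 ≈ 44.884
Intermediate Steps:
A(L) = 1/216
D(F) = 15/F - F/3 (D(F) = 15/F + F*(-1/3) = 15/F - F/3)
D(-135) - A(-209) = (15/(-135) - 1/3*(-135)) - 1*1/216 = (15*(-1/135) + 45) - 1/216 = (-1/9 + 45) - 1/216 = 404/9 - 1/216 = 9695/216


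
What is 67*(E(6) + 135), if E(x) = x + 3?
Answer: 9648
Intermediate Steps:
E(x) = 3 + x
67*(E(6) + 135) = 67*((3 + 6) + 135) = 67*(9 + 135) = 67*144 = 9648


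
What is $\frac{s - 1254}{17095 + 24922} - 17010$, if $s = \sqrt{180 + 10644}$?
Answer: $- \frac{714710424}{42017} + \frac{2 \sqrt{2706}}{42017} \approx -17010.0$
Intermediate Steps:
$s = 2 \sqrt{2706}$ ($s = \sqrt{10824} = 2 \sqrt{2706} \approx 104.04$)
$\frac{s - 1254}{17095 + 24922} - 17010 = \frac{2 \sqrt{2706} - 1254}{17095 + 24922} - 17010 = \frac{-1254 + 2 \sqrt{2706}}{42017} - 17010 = \left(-1254 + 2 \sqrt{2706}\right) \frac{1}{42017} - 17010 = \left(- \frac{1254}{42017} + \frac{2 \sqrt{2706}}{42017}\right) - 17010 = - \frac{714710424}{42017} + \frac{2 \sqrt{2706}}{42017}$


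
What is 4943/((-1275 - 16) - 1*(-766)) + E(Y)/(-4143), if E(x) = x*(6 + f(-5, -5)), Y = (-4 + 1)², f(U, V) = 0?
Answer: -6835733/725025 ≈ -9.4283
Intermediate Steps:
Y = 9 (Y = (-3)² = 9)
E(x) = 6*x (E(x) = x*(6 + 0) = x*6 = 6*x)
4943/((-1275 - 16) - 1*(-766)) + E(Y)/(-4143) = 4943/((-1275 - 16) - 1*(-766)) + (6*9)/(-4143) = 4943/(-1291 + 766) + 54*(-1/4143) = 4943/(-525) - 18/1381 = 4943*(-1/525) - 18/1381 = -4943/525 - 18/1381 = -6835733/725025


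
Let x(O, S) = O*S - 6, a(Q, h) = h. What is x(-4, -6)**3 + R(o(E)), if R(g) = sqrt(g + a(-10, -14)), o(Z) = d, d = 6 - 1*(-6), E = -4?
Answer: 5832 + I*sqrt(2) ≈ 5832.0 + 1.4142*I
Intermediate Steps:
d = 12 (d = 6 + 6 = 12)
o(Z) = 12
R(g) = sqrt(-14 + g) (R(g) = sqrt(g - 14) = sqrt(-14 + g))
x(O, S) = -6 + O*S
x(-4, -6)**3 + R(o(E)) = (-6 - 4*(-6))**3 + sqrt(-14 + 12) = (-6 + 24)**3 + sqrt(-2) = 18**3 + I*sqrt(2) = 5832 + I*sqrt(2)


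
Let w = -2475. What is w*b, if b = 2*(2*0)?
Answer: 0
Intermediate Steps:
b = 0 (b = 2*0 = 0)
w*b = -2475*0 = 0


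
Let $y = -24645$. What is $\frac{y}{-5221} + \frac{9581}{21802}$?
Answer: $\frac{53393881}{10348022} \approx 5.1598$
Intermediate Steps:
$\frac{y}{-5221} + \frac{9581}{21802} = - \frac{24645}{-5221} + \frac{9581}{21802} = \left(-24645\right) \left(- \frac{1}{5221}\right) + 9581 \cdot \frac{1}{21802} = \frac{24645}{5221} + \frac{871}{1982} = \frac{53393881}{10348022}$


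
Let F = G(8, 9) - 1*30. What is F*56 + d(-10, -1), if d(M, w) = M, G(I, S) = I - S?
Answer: -1746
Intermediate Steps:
F = -31 (F = (8 - 1*9) - 1*30 = (8 - 9) - 30 = -1 - 30 = -31)
F*56 + d(-10, -1) = -31*56 - 10 = -1736 - 10 = -1746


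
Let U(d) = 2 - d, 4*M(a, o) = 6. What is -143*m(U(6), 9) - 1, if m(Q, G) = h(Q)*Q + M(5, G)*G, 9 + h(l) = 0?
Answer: -14159/2 ≈ -7079.5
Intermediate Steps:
M(a, o) = 3/2 (M(a, o) = (¼)*6 = 3/2)
h(l) = -9 (h(l) = -9 + 0 = -9)
m(Q, G) = -9*Q + 3*G/2
-143*m(U(6), 9) - 1 = -143*(-9*(2 - 1*6) + (3/2)*9) - 1 = -143*(-9*(2 - 6) + 27/2) - 1 = -143*(-9*(-4) + 27/2) - 1 = -143*(36 + 27/2) - 1 = -143*99/2 - 1 = -14157/2 - 1 = -14159/2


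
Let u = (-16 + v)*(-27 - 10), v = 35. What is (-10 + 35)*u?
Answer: -17575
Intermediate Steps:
u = -703 (u = (-16 + 35)*(-27 - 10) = 19*(-37) = -703)
(-10 + 35)*u = (-10 + 35)*(-703) = 25*(-703) = -17575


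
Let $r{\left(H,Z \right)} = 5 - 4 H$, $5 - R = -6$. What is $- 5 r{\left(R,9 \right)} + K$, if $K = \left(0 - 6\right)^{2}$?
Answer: $231$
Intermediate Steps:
$R = 11$ ($R = 5 - -6 = 5 + 6 = 11$)
$K = 36$ ($K = \left(-6\right)^{2} = 36$)
$- 5 r{\left(R,9 \right)} + K = - 5 \left(5 - 44\right) + 36 = \left(-5\right) \left(-39\right) + 36 = 195 + 36 = 231$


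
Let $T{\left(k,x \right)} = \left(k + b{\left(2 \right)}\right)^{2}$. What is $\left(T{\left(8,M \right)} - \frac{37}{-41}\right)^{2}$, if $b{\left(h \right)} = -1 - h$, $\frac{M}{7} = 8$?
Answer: $\frac{1127844}{1681} \approx 670.94$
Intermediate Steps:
$M = 56$ ($M = 7 \cdot 8 = 56$)
$T{\left(k,x \right)} = \left(-3 + k\right)^{2}$ ($T{\left(k,x \right)} = \left(k - 3\right)^{2} = \left(-3 + k\right)^{2}$)
$\left(T{\left(8,M \right)} - \frac{37}{-41}\right)^{2} = \left(\left(-3 + 8\right)^{2} - \frac{37}{-41}\right)^{2} = \left(5^{2} - - \frac{37}{41}\right)^{2} = \left(25 + \frac{37}{41}\right)^{2} = \left(\frac{1062}{41}\right)^{2} = \frac{1127844}{1681}$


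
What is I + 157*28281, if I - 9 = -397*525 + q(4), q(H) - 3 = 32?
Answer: 4231736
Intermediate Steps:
q(H) = 35 (q(H) = 3 + 32 = 35)
I = -208381 (I = 9 + (-397*525 + 35) = 9 + (-208425 + 35) = 9 - 208390 = -208381)
I + 157*28281 = -208381 + 157*28281 = -208381 + 4440117 = 4231736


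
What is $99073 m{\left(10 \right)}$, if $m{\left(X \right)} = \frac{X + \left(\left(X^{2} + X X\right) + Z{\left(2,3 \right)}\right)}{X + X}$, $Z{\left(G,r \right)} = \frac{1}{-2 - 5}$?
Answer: $\frac{145538237}{140} \approx 1.0396 \cdot 10^{6}$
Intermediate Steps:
$Z{\left(G,r \right)} = - \frac{1}{7}$ ($Z{\left(G,r \right)} = \frac{1}{-7} = - \frac{1}{7}$)
$m{\left(X \right)} = \frac{- \frac{1}{7} + X + 2 X^{2}}{2 X}$ ($m{\left(X \right)} = \frac{X - \left(\frac{1}{7} - X^{2} - X X\right)}{X + X} = \frac{X + \left(\left(X^{2} + X^{2}\right) - \frac{1}{7}\right)}{2 X} = \left(X + \left(2 X^{2} - \frac{1}{7}\right)\right) \frac{1}{2 X} = \left(X + \left(- \frac{1}{7} + 2 X^{2}\right)\right) \frac{1}{2 X} = \left(- \frac{1}{7} + X + 2 X^{2}\right) \frac{1}{2 X} = \frac{- \frac{1}{7} + X + 2 X^{2}}{2 X}$)
$99073 m{\left(10 \right)} = 99073 \left(\frac{1}{2} + 10 - \frac{1}{14 \cdot 10}\right) = 99073 \left(\frac{1}{2} + 10 - \frac{1}{140}\right) = 99073 \cdot \frac{1469}{140} = \frac{145538237}{140}$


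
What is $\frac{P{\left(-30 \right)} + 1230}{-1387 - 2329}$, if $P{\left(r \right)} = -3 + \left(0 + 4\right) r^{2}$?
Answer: $- \frac{4827}{3716} \approx -1.299$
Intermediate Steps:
$P{\left(r \right)} = -3 + 4 r^{2}$
$\frac{P{\left(-30 \right)} + 1230}{-1387 - 2329} = \frac{\left(-3 + 4 \left(-30\right)^{2}\right) + 1230}{-1387 - 2329} = \frac{\left(-3 + 4 \cdot 900\right) + 1230}{-3716} = \left(\left(-3 + 3600\right) + 1230\right) \left(- \frac{1}{3716}\right) = \left(3597 + 1230\right) \left(- \frac{1}{3716}\right) = 4827 \left(- \frac{1}{3716}\right) = - \frac{4827}{3716}$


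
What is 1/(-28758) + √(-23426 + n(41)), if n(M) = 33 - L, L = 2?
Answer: -1/28758 + I*√23395 ≈ -3.4773e-5 + 152.95*I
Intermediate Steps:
n(M) = 31 (n(M) = 33 - 1*2 = 33 - 2 = 31)
1/(-28758) + √(-23426 + n(41)) = 1/(-28758) + √(-23426 + 31) = -1/28758 + √(-23395) = -1/28758 + I*√23395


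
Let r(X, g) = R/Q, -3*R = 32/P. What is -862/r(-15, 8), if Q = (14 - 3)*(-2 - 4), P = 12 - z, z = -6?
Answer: -384021/4 ≈ -96005.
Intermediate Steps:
P = 18 (P = 12 - 1*(-6) = 12 + 6 = 18)
Q = -66 (Q = 11*(-6) = -66)
R = -16/27 (R = -32/(3*18) = -⅓*16/9 = -16/27 ≈ -0.59259)
r(X, g) = 8/891 (r(X, g) = -16/27/(-66) = -16/27*(-1/66) = 8/891)
-862/r(-15, 8) = -862/8/891 = -862*891/8 = -384021/4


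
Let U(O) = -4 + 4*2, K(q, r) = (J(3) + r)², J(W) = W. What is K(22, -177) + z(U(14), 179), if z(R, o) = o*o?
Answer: 62317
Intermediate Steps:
K(q, r) = (3 + r)²
U(O) = 4 (U(O) = -4 + 8 = 4)
z(R, o) = o²
K(22, -177) + z(U(14), 179) = (3 - 177)² + 179² = (-174)² + 32041 = 30276 + 32041 = 62317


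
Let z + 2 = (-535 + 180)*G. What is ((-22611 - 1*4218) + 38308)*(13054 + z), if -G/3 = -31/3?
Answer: 23497513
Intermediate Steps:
G = 31 (G = -(-93)/3 = -3*(-31/3) = 31)
z = -11007 (z = -2 + (-535 + 180)*31 = -2 - 355*31 = -2 - 11005 = -11007)
((-22611 - 1*4218) + 38308)*(13054 + z) = ((-22611 - 1*4218) + 38308)*(13054 - 11007) = ((-22611 - 4218) + 38308)*2047 = (-26829 + 38308)*2047 = 11479*2047 = 23497513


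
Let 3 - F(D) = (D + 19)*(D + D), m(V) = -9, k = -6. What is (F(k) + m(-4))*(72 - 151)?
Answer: -11850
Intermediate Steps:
F(D) = 3 - 2*D*(19 + D) (F(D) = 3 - (D + 19)*(D + D) = 3 - (19 + D)*2*D = 3 - 2*D*(19 + D))
(F(k) + m(-4))*(72 - 151) = ((3 - 38*(-6) - 2*(-6)**2) - 9)*(72 - 151) = ((3 + 228 - 2*36) - 9)*(-79) = ((3 + 228 - 72) - 9)*(-79) = (159 - 9)*(-79) = 150*(-79) = -11850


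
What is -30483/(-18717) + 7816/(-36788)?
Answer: 4779983/3375299 ≈ 1.4162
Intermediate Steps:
-30483/(-18717) + 7816/(-36788) = -30483*(-1/18717) + 7816*(-1/36788) = 10161/6239 - 1954/9197 = 4779983/3375299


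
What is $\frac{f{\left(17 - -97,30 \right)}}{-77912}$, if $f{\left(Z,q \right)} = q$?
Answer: $- \frac{15}{38956} \approx -0.00038505$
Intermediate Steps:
$\frac{f{\left(17 - -97,30 \right)}}{-77912} = \frac{30}{-77912} = 30 \left(- \frac{1}{77912}\right) = - \frac{15}{38956}$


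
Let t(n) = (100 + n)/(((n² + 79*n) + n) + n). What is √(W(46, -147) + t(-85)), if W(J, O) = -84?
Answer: I*√97053/34 ≈ 9.1628*I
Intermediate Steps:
t(n) = (100 + n)/(n² + 81*n) (t(n) = (100 + n)/((n² + 80*n) + n) = (100 + n)/(n² + 81*n))
√(W(46, -147) + t(-85)) = √(-84 + (100 - 85)/((-85)*(81 - 85))) = √(-84 - 1/85*15/(-4)) = √(-84 - 1/85*(-¼)*15) = √(-84 + 3/68) = √(-5709/68) = I*√97053/34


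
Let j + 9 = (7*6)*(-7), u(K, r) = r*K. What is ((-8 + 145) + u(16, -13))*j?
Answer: 21513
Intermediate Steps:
u(K, r) = K*r
j = -303 (j = -9 + (7*6)*(-7) = -9 + 42*(-7) = -9 - 294 = -303)
((-8 + 145) + u(16, -13))*j = ((-8 + 145) + 16*(-13))*(-303) = (137 - 208)*(-303) = -71*(-303) = 21513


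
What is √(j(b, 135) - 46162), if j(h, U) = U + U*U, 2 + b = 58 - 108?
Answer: I*√27802 ≈ 166.74*I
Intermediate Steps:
b = -52 (b = -2 + (58 - 108) = -2 - 50 = -52)
j(h, U) = U + U²
√(j(b, 135) - 46162) = √(135*(1 + 135) - 46162) = √(135*136 - 46162) = √(18360 - 46162) = √(-27802) = I*√27802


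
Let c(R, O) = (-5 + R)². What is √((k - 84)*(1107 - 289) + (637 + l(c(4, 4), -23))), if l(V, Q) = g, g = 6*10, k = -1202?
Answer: I*√1051251 ≈ 1025.3*I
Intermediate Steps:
g = 60
l(V, Q) = 60
√((k - 84)*(1107 - 289) + (637 + l(c(4, 4), -23))) = √((-1202 - 84)*(1107 - 289) + (637 + 60)) = √(-1286*818 + 697) = √(-1051948 + 697) = √(-1051251) = I*√1051251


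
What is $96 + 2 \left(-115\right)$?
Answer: $-134$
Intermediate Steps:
$96 + 2 \left(-115\right) = 96 - 230 = -134$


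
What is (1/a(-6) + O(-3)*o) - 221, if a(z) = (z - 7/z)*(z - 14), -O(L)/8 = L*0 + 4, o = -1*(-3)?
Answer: -91927/290 ≈ -316.99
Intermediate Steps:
o = 3
O(L) = -32 (O(L) = -8*(L*0 + 4) = -8*(0 + 4) = -8*4 = -32)
a(z) = (-14 + z)*(z - 7/z) (a(z) = (z - 7/z)*(-14 + z) = (-14 + z)*(z - 7/z))
(1/a(-6) + O(-3)*o) - 221 = (1/(-7 + (-6)² - 14*(-6) + 98/(-6)) - 32*3) - 221 = (1/(-7 + 36 + 84 + 98*(-⅙)) - 96) - 221 = (1/(-7 + 36 + 84 - 49/3) - 96) - 221 = (1/(290/3) - 96) - 221 = (3/290 - 96) - 221 = -27837/290 - 221 = -91927/290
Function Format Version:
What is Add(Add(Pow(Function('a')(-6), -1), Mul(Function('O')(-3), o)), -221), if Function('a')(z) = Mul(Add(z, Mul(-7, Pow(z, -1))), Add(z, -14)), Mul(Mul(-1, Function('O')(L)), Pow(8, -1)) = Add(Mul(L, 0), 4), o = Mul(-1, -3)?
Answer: Rational(-91927, 290) ≈ -316.99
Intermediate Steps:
o = 3
Function('O')(L) = -32 (Function('O')(L) = Mul(-8, Add(Mul(L, 0), 4)) = Mul(-8, Add(0, 4)) = Mul(-8, 4) = -32)
Function('a')(z) = Mul(Add(-14, z), Add(z, Mul(-7, Pow(z, -1)))) (Function('a')(z) = Mul(Add(z, Mul(-7, Pow(z, -1))), Add(-14, z)) = Mul(Add(-14, z), Add(z, Mul(-7, Pow(z, -1)))))
Add(Add(Pow(Function('a')(-6), -1), Mul(Function('O')(-3), o)), -221) = Add(Add(Pow(Add(-7, Pow(-6, 2), Mul(-14, -6), Mul(98, Pow(-6, -1))), -1), Mul(-32, 3)), -221) = Add(Add(Pow(Add(-7, 36, 84, Mul(98, Rational(-1, 6))), -1), -96), -221) = Add(Add(Pow(Add(-7, 36, 84, Rational(-49, 3)), -1), -96), -221) = Add(Add(Pow(Rational(290, 3), -1), -96), -221) = Add(Add(Rational(3, 290), -96), -221) = Add(Rational(-27837, 290), -221) = Rational(-91927, 290)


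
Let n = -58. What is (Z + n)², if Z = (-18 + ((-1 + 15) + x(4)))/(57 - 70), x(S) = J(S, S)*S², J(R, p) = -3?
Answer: 2916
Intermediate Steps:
x(S) = -3*S²
Z = 4 (Z = (-18 + ((-1 + 15) - 3*4²))/(57 - 70) = (-18 + (14 - 3*16))/(-13) = (-18 + (14 - 48))*(-1/13) = (-18 - 34)*(-1/13) = -52*(-1/13) = 4)
(Z + n)² = (4 - 58)² = (-54)² = 2916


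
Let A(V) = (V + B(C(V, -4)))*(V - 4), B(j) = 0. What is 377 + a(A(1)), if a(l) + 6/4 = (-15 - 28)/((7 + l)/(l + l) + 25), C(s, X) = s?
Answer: 54565/146 ≈ 373.73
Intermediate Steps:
A(V) = V*(-4 + V) (A(V) = (V + 0)*(V - 4) = V*(-4 + V))
a(l) = -3/2 - 43/(25 + (7 + l)/(2*l)) (a(l) = -3/2 + (-15 - 28)/((7 + l)/(l + l) + 25) = -3/2 - 43/((7 + l)/((2*l)) + 25) = -3/2 - 43/((7 + l)*(1/(2*l)) + 25) = -3/2 - 43/((7 + l)/(2*l) + 25) = -3/2 - 43/(25 + (7 + l)/(2*l)))
377 + a(A(1)) = 377 + (-21 - 325*(-4 + 1))/(2*(7 + 51*(1*(-4 + 1)))) = 377 + (-21 - 325*(-3))/(2*(7 + 51*(1*(-3)))) = 377 + (-21 - 325*(-3))/(2*(7 + 51*(-3))) = 377 + (-21 + 975)/(2*(7 - 153)) = 377 + (1/2)*954/(-146) = 377 + (1/2)*(-1/146)*954 = 377 - 477/146 = 54565/146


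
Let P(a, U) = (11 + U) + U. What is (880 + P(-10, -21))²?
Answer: 720801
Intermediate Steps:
P(a, U) = 11 + 2*U
(880 + P(-10, -21))² = (880 + (11 + 2*(-21)))² = (880 + (11 - 42))² = (880 - 31)² = 849² = 720801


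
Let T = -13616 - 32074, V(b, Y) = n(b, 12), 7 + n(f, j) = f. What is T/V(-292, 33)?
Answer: 45690/299 ≈ 152.81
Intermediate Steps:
n(f, j) = -7 + f
V(b, Y) = -7 + b
T = -45690
T/V(-292, 33) = -45690/(-7 - 292) = -45690/(-299) = -45690*(-1/299) = 45690/299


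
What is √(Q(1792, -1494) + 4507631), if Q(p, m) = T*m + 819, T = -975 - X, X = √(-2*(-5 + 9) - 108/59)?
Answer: 2*√(5191128275 + 44073*I*√8555)/59 ≈ 2442.4 + 0.95896*I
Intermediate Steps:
X = 2*I*√8555/59 (X = √(-2*4 - 108*1/59) = √(-8 - 108/59) = √(-580/59) = 2*I*√8555/59 ≈ 3.1354*I)
T = -975 - 2*I*√8555/59 ≈ -975.0 - 3.1354*I
Q(p, m) = 819 + m*(-975 - 2*I*√8555/59) (Q(p, m) = (-975 - 2*I*√8555/59)*m + 819 = m*(-975 - 2*I*√8555/59) + 819 = 819 + m*(-975 - 2*I*√8555/59))
√(Q(1792, -1494) + 4507631) = √((819 - 1/59*(-1494)*(57525 + 2*I*√8555)) + 4507631) = √((819 + (1456650 + 2988*I*√8555/59)) + 4507631) = √((1457469 + 2988*I*√8555/59) + 4507631) = √(5965100 + 2988*I*√8555/59)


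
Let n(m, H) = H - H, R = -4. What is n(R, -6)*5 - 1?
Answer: -1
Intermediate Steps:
n(m, H) = 0
n(R, -6)*5 - 1 = 0*5 - 1 = 0 - 1 = -1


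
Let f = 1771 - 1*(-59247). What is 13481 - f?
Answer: -47537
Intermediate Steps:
f = 61018 (f = 1771 + 59247 = 61018)
13481 - f = 13481 - 1*61018 = 13481 - 61018 = -47537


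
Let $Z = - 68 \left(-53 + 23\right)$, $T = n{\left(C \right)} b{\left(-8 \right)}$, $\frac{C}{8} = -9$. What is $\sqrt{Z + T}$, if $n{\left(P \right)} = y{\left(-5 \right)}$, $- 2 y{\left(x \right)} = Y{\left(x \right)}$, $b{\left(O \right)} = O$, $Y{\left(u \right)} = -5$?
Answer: $2 \sqrt{505} \approx 44.944$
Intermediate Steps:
$C = -72$ ($C = 8 \left(-9\right) = -72$)
$y{\left(x \right)} = \frac{5}{2}$ ($y{\left(x \right)} = \left(- \frac{1}{2}\right) \left(-5\right) = \frac{5}{2}$)
$n{\left(P \right)} = \frac{5}{2}$
$T = -20$ ($T = \frac{5}{2} \left(-8\right) = -20$)
$Z = 2040$ ($Z = \left(-68\right) \left(-30\right) = 2040$)
$\sqrt{Z + T} = \sqrt{2040 - 20} = \sqrt{2020} = 2 \sqrt{505}$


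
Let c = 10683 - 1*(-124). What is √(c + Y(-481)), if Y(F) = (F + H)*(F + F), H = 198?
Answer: √283053 ≈ 532.03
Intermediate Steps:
Y(F) = 2*F*(198 + F) (Y(F) = (F + 198)*(F + F) = (198 + F)*(2*F) = 2*F*(198 + F))
c = 10807 (c = 10683 + 124 = 10807)
√(c + Y(-481)) = √(10807 + 2*(-481)*(198 - 481)) = √(10807 + 2*(-481)*(-283)) = √(10807 + 272246) = √283053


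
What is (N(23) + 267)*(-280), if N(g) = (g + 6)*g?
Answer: -261520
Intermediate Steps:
N(g) = g*(6 + g) (N(g) = (6 + g)*g = g*(6 + g))
(N(23) + 267)*(-280) = (23*(6 + 23) + 267)*(-280) = (23*29 + 267)*(-280) = (667 + 267)*(-280) = 934*(-280) = -261520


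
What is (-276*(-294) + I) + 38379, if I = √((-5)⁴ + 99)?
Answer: 119523 + 2*√181 ≈ 1.1955e+5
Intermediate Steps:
I = 2*√181 (I = √(625 + 99) = √724 = 2*√181 ≈ 26.907)
(-276*(-294) + I) + 38379 = (-276*(-294) + 2*√181) + 38379 = (81144 + 2*√181) + 38379 = 119523 + 2*√181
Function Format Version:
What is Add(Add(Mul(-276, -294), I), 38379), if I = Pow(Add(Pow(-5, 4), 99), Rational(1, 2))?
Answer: Add(119523, Mul(2, Pow(181, Rational(1, 2)))) ≈ 1.1955e+5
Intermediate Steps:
I = Mul(2, Pow(181, Rational(1, 2))) (I = Pow(Add(625, 99), Rational(1, 2)) = Pow(724, Rational(1, 2)) = Mul(2, Pow(181, Rational(1, 2))) ≈ 26.907)
Add(Add(Mul(-276, -294), I), 38379) = Add(Add(Mul(-276, -294), Mul(2, Pow(181, Rational(1, 2)))), 38379) = Add(Add(81144, Mul(2, Pow(181, Rational(1, 2)))), 38379) = Add(119523, Mul(2, Pow(181, Rational(1, 2))))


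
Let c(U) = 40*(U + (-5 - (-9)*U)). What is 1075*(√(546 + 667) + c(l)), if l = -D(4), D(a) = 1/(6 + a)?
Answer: -258000 + 1075*√1213 ≈ -2.2056e+5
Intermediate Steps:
l = -⅒ (l = -1/(6 + 4) = -1/10 = -1*⅒ = -⅒ ≈ -0.10000)
c(U) = -200 + 400*U (c(U) = 40*(U + (-5 + 9*U)) = 40*(-5 + 10*U) = -200 + 400*U)
1075*(√(546 + 667) + c(l)) = 1075*(√(546 + 667) + (-200 + 400*(-⅒))) = 1075*(√1213 + (-200 - 40)) = 1075*(√1213 - 240) = 1075*(-240 + √1213) = -258000 + 1075*√1213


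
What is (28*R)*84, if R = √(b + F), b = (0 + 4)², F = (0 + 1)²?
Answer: 2352*√17 ≈ 9697.5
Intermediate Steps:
F = 1 (F = 1² = 1)
b = 16 (b = 4² = 16)
R = √17 (R = √(16 + 1) = √17 ≈ 4.1231)
(28*R)*84 = (28*√17)*84 = 2352*√17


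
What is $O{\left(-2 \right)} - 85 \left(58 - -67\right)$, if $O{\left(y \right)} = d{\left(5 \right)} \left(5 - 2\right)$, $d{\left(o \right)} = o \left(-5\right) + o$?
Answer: $-10685$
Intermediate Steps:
$d{\left(o \right)} = - 4 o$ ($d{\left(o \right)} = - 5 o + o = - 4 o$)
$O{\left(y \right)} = -60$ ($O{\left(y \right)} = \left(-4\right) 5 \left(5 - 2\right) = \left(-20\right) 3 = -60$)
$O{\left(-2 \right)} - 85 \left(58 - -67\right) = -60 - 85 \left(58 - -67\right) = -60 - 85 \left(58 + 67\right) = -60 - 10625 = -10685$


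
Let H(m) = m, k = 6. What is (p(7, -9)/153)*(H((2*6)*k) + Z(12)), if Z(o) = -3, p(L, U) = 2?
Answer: 46/51 ≈ 0.90196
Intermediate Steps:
(p(7, -9)/153)*(H((2*6)*k) + Z(12)) = (2/153)*((2*6)*6 - 3) = (2*(1/153))*(12*6 - 3) = 2*(72 - 3)/153 = (2/153)*69 = 46/51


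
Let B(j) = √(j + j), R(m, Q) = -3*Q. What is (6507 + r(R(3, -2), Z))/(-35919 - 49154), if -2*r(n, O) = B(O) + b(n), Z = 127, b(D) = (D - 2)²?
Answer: -6499/85073 + √254/170146 ≈ -0.076300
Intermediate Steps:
B(j) = √2*√j (B(j) = √(2*j) = √2*√j)
b(D) = (-2 + D)²
r(n, O) = -(-2 + n)²/2 - √2*√O/2 (r(n, O) = -(√2*√O + (-2 + n)²)/2 = -((-2 + n)² + √2*√O)/2 = -(-2 + n)²/2 - √2*√O/2)
(6507 + r(R(3, -2), Z))/(-35919 - 49154) = (6507 + (-(-2 - 3*(-2))²/2 - √2*√127/2))/(-35919 - 49154) = (6507 + (-(-2 + 6)²/2 - √254/2))/(-85073) = (6507 + (-½*4² - √254/2))*(-1/85073) = (6507 + (-½*16 - √254/2))*(-1/85073) = (6507 + (-8 - √254/2))*(-1/85073) = (6499 - √254/2)*(-1/85073) = -6499/85073 + √254/170146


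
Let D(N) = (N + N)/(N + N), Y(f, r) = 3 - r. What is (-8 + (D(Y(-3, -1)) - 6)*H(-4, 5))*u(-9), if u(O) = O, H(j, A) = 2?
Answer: 162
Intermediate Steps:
D(N) = 1 (D(N) = (2*N)/((2*N)) = (2*N)*(1/(2*N)) = 1)
(-8 + (D(Y(-3, -1)) - 6)*H(-4, 5))*u(-9) = (-8 + (1 - 6)*2)*(-9) = (-8 - 5*2)*(-9) = (-8 - 10)*(-9) = -18*(-9) = 162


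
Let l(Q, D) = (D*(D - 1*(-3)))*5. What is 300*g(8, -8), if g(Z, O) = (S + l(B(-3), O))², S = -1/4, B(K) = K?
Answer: 47880075/4 ≈ 1.1970e+7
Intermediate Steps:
S = -¼ (S = -1*¼ = -¼ ≈ -0.25000)
l(Q, D) = 5*D*(3 + D) (l(Q, D) = (D*(D + 3))*5 = (D*(3 + D))*5 = 5*D*(3 + D))
g(Z, O) = (-¼ + 5*O*(3 + O))²
300*g(8, -8) = 300*((-1 + 20*(-8)*(3 - 8))²/16) = 300*((-1 + 20*(-8)*(-5))²/16) = 300*((-1 + 800)²/16) = 300*((1/16)*799²) = 300*((1/16)*638401) = 300*(638401/16) = 47880075/4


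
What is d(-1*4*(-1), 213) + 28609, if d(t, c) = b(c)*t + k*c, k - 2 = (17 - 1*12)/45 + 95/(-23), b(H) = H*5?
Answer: 2238283/69 ≈ 32439.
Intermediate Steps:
b(H) = 5*H
k = -418/207 (k = 2 + ((17 - 1*12)/45 + 95/(-23)) = 2 + ((17 - 12)*(1/45) + 95*(-1/23)) = 2 + (5*(1/45) - 95/23) = 2 + (1/9 - 95/23) = 2 - 832/207 = -418/207 ≈ -2.0193)
d(t, c) = -418*c/207 + 5*c*t (d(t, c) = (5*c)*t - 418*c/207 = 5*c*t - 418*c/207 = -418*c/207 + 5*c*t)
d(-1*4*(-1), 213) + 28609 = (1/207)*213*(-418 + 1035*(-1*4*(-1))) + 28609 = (1/207)*213*(-418 + 1035*(-4*(-1))) + 28609 = (1/207)*213*(-418 + 1035*4) + 28609 = (1/207)*213*(-418 + 4140) + 28609 = (1/207)*213*3722 + 28609 = 264262/69 + 28609 = 2238283/69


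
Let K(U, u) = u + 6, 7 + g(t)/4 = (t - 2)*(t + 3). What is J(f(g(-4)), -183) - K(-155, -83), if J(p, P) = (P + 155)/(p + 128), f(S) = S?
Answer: 2380/31 ≈ 76.774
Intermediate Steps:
g(t) = -28 + 4*(-2 + t)*(3 + t) (g(t) = -28 + 4*((t - 2)*(t + 3)) = -28 + 4*((-2 + t)*(3 + t)) = -28 + 4*(-2 + t)*(3 + t))
K(U, u) = 6 + u
J(p, P) = (155 + P)/(128 + p)
J(f(g(-4)), -183) - K(-155, -83) = (155 - 183)/(128 + (-52 + 4*(-4) + 4*(-4)**2)) - (6 - 83) = -28/(128 + (-52 - 16 + 4*16)) - 1*(-77) = -28/(128 + (-52 - 16 + 64)) + 77 = -28/(128 - 4) + 77 = -28/124 + 77 = (1/124)*(-28) + 77 = -7/31 + 77 = 2380/31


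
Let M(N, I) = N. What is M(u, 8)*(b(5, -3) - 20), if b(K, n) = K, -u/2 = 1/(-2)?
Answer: -15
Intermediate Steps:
u = 1 (u = -2/(-2) = -2*(-½) = 1)
M(u, 8)*(b(5, -3) - 20) = 1*(5 - 20) = 1*(-15) = -15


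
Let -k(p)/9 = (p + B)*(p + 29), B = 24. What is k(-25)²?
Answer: 1296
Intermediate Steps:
k(p) = -9*(24 + p)*(29 + p) (k(p) = -9*(p + 24)*(p + 29) = -9*(24 + p)*(29 + p))
k(-25)² = (-6264 - 477*(-25) - 9*(-25)²)² = (-6264 + 11925 - 9*625)² = (-6264 + 11925 - 5625)² = 36² = 1296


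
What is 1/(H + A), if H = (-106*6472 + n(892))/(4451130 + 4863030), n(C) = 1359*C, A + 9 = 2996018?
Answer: 2328540/6976326928409 ≈ 3.3378e-7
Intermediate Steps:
A = 2996009 (A = -9 + 2996018 = 2996009)
H = 131549/2328540 (H = (-106*6472 + 1359*892)/(4451130 + 4863030) = (-686032 + 1212228)/9314160 = 526196*(1/9314160) = 131549/2328540 ≈ 0.056494)
1/(H + A) = 1/(131549/2328540 + 2996009) = 1/(6976326928409/2328540) = 2328540/6976326928409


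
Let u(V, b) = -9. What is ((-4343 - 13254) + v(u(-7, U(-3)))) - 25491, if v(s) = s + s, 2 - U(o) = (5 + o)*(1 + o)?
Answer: -43106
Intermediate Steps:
U(o) = 2 - (1 + o)*(5 + o) (U(o) = 2 - (5 + o)*(1 + o) = 2 - (1 + o)*(5 + o))
v(s) = 2*s
((-4343 - 13254) + v(u(-7, U(-3)))) - 25491 = ((-4343 - 13254) + 2*(-9)) - 25491 = (-17597 - 18) - 25491 = -17615 - 25491 = -43106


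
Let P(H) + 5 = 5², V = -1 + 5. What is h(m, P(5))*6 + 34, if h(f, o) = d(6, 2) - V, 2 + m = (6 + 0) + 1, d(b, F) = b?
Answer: 46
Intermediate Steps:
V = 4
P(H) = 20 (P(H) = -5 + 5² = -5 + 25 = 20)
m = 5 (m = -2 + ((6 + 0) + 1) = -2 + (6 + 1) = -2 + 7 = 5)
h(f, o) = 2 (h(f, o) = 6 - 1*4 = 6 - 4 = 2)
h(m, P(5))*6 + 34 = 2*6 + 34 = 12 + 34 = 46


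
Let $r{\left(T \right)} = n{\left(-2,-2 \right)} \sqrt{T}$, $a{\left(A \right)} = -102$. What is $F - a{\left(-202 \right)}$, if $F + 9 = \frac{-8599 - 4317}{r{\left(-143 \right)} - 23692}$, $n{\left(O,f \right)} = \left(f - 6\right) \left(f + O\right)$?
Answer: $\frac{3282595900}{35091081} + \frac{25832 i \sqrt{143}}{35091081} \approx 93.545 + 0.008803 i$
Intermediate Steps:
$n{\left(O,f \right)} = \left(-6 + f\right) \left(O + f\right)$
$r{\left(T \right)} = 32 \sqrt{T}$ ($r{\left(T \right)} = \left(\left(-2\right)^{2} - -12 - -12 - -4\right) \sqrt{T} = \left(4 + 12 + 12 + 4\right) \sqrt{T} = 32 \sqrt{T}$)
$F = -9 - \frac{12916}{-23692 + 32 i \sqrt{143}}$ ($F = -9 + \frac{-8599 - 4317}{32 \sqrt{-143} - 23692} = -9 - \frac{12916}{32 i \sqrt{143} - 23692} = -9 - \frac{12916}{-23692 + 32 i \sqrt{143}} \approx -8.455 + 0.008803 i$)
$F - a{\left(-202 \right)} = \left(- \frac{296694362}{35091081} + \frac{25832 i \sqrt{143}}{35091081}\right) - -102 = \left(- \frac{296694362}{35091081} + \frac{25832 i \sqrt{143}}{35091081}\right) + 102 = \frac{3282595900}{35091081} + \frac{25832 i \sqrt{143}}{35091081}$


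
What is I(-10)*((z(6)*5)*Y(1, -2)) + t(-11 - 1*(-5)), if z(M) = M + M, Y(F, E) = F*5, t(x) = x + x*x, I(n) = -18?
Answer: -5370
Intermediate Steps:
t(x) = x + x²
Y(F, E) = 5*F
z(M) = 2*M
I(-10)*((z(6)*5)*Y(1, -2)) + t(-11 - 1*(-5)) = -18*(2*6)*5*5*1 + (-11 - 1*(-5))*(1 + (-11 - 1*(-5))) = -18*12*5*5 + (-11 + 5)*(1 + (-11 + 5)) = -1080*5 - 6*(1 - 6) = -18*300 - 6*(-5) = -5400 + 30 = -5370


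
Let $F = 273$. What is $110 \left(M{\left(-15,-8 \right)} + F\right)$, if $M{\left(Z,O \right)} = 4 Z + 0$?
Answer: $23430$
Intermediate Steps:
$M{\left(Z,O \right)} = 4 Z$
$110 \left(M{\left(-15,-8 \right)} + F\right) = 110 \left(4 \left(-15\right) + 273\right) = 110 \left(-60 + 273\right) = 110 \cdot 213 = 23430$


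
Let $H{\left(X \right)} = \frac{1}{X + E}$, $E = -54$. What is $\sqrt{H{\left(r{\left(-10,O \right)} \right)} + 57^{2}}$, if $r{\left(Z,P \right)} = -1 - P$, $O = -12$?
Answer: $\frac{\sqrt{6007358}}{43} \approx 57.0$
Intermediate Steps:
$H{\left(X \right)} = \frac{1}{-54 + X}$ ($H{\left(X \right)} = \frac{1}{X - 54} = \frac{1}{-54 + X}$)
$\sqrt{H{\left(r{\left(-10,O \right)} \right)} + 57^{2}} = \sqrt{\frac{1}{-54 - -11} + 57^{2}} = \sqrt{\frac{1}{-54 + \left(-1 + 12\right)} + 3249} = \sqrt{\frac{1}{-54 + 11} + 3249} = \sqrt{\frac{1}{-43} + 3249} = \sqrt{- \frac{1}{43} + 3249} = \sqrt{\frac{139706}{43}} = \frac{\sqrt{6007358}}{43}$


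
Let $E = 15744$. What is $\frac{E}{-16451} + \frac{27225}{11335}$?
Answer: $\frac{53884047}{37294417} \approx 1.4448$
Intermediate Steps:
$\frac{E}{-16451} + \frac{27225}{11335} = \frac{15744}{-16451} + \frac{27225}{11335} = 15744 \left(- \frac{1}{16451}\right) + 27225 \cdot \frac{1}{11335} = - \frac{15744}{16451} + \frac{5445}{2267} = \frac{53884047}{37294417}$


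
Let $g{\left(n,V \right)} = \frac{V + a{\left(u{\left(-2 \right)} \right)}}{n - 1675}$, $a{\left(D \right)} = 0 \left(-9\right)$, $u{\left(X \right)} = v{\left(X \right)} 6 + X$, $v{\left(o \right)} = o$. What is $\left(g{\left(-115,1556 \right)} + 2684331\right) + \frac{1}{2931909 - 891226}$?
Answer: $\frac{4902690843424856}{1826411285} \approx 2.6843 \cdot 10^{6}$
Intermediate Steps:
$u{\left(X \right)} = 7 X$ ($u{\left(X \right)} = X 6 + X = 6 X + X = 7 X$)
$a{\left(D \right)} = 0$
$g{\left(n,V \right)} = \frac{V}{-1675 + n}$ ($g{\left(n,V \right)} = \frac{V + 0}{n - 1675} = \frac{V}{-1675 + n}$)
$\left(g{\left(-115,1556 \right)} + 2684331\right) + \frac{1}{2931909 - 891226} = \left(\frac{1556}{-1675 - 115} + 2684331\right) + \frac{1}{2931909 - 891226} = \left(\frac{1556}{-1790} + 2684331\right) + \frac{1}{2040683} = \left(1556 \left(- \frac{1}{1790}\right) + 2684331\right) + \frac{1}{2040683} = \left(- \frac{778}{895} + 2684331\right) + \frac{1}{2040683} = \frac{2402475467}{895} + \frac{1}{2040683} = \frac{4902690843424856}{1826411285}$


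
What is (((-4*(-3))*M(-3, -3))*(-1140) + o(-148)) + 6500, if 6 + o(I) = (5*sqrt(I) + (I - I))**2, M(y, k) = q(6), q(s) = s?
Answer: -79286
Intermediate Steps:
M(y, k) = 6
o(I) = -6 + 25*I (o(I) = -6 + (5*sqrt(I) + (I - I))**2 = -6 + (5*sqrt(I) + 0)**2 = -6 + (5*sqrt(I))**2 = -6 + 25*I)
(((-4*(-3))*M(-3, -3))*(-1140) + o(-148)) + 6500 = ((-4*(-3)*6)*(-1140) + (-6 + 25*(-148))) + 6500 = ((12*6)*(-1140) + (-6 - 3700)) + 6500 = (72*(-1140) - 3706) + 6500 = (-82080 - 3706) + 6500 = -85786 + 6500 = -79286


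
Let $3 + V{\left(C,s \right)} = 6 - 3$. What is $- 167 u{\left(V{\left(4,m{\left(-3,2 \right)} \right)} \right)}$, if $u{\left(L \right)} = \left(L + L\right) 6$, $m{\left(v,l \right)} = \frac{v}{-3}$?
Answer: $0$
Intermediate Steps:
$m{\left(v,l \right)} = - \frac{v}{3}$ ($m{\left(v,l \right)} = v \left(- \frac{1}{3}\right) = - \frac{v}{3}$)
$V{\left(C,s \right)} = 0$ ($V{\left(C,s \right)} = -3 + \left(6 - 3\right) = -3 + 3 = 0$)
$u{\left(L \right)} = 12 L$ ($u{\left(L \right)} = 2 L 6 = 12 L$)
$- 167 u{\left(V{\left(4,m{\left(-3,2 \right)} \right)} \right)} = - 167 \cdot 12 \cdot 0 = \left(-167\right) 0 = 0$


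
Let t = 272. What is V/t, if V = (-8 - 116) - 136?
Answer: -65/68 ≈ -0.95588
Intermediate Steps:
V = -260 (V = -124 - 136 = -260)
V/t = -260/272 = -260*1/272 = -65/68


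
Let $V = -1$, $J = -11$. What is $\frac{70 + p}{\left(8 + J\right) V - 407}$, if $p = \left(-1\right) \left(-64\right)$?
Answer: $- \frac{67}{202} \approx -0.33168$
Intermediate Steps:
$p = 64$
$\frac{70 + p}{\left(8 + J\right) V - 407} = \frac{70 + 64}{\left(8 - 11\right) \left(-1\right) - 407} = \frac{134}{\left(-3\right) \left(-1\right) - 407} = \frac{134}{3 - 407} = \frac{134}{-404} = 134 \left(- \frac{1}{404}\right) = - \frac{67}{202}$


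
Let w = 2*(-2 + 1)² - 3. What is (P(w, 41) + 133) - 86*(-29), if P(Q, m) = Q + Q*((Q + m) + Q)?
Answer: 2587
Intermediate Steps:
w = -1 (w = 2*(-1)² - 3 = 2*1 - 3 = 2 - 3 = -1)
P(Q, m) = Q + Q*(m + 2*Q)
(P(w, 41) + 133) - 86*(-29) = (-(1 + 41 + 2*(-1)) + 133) - 86*(-29) = (-(1 + 41 - 2) + 133) + 2494 = (-1*40 + 133) + 2494 = (-40 + 133) + 2494 = 93 + 2494 = 2587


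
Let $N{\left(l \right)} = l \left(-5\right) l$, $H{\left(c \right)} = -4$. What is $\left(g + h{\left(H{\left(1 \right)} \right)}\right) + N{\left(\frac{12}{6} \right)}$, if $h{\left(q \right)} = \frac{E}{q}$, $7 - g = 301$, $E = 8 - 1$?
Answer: $- \frac{1263}{4} \approx -315.75$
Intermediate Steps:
$E = 7$ ($E = 8 - 1 = 7$)
$g = -294$ ($g = 7 - 301 = -294$)
$h{\left(q \right)} = \frac{7}{q}$
$N{\left(l \right)} = - 5 l^{2}$ ($N{\left(l \right)} = - 5 l l = - 5 l^{2}$)
$\left(g + h{\left(H{\left(1 \right)} \right)}\right) + N{\left(\frac{12}{6} \right)} = \left(-294 + \frac{7}{-4}\right) - 5 \left(\frac{12}{6}\right)^{2} = \left(-294 + 7 \left(- \frac{1}{4}\right)\right) - 5 \left(12 \cdot \frac{1}{6}\right)^{2} = \left(-294 - \frac{7}{4}\right) - 5 \cdot 2^{2} = - \frac{1183}{4} - 20 = - \frac{1263}{4}$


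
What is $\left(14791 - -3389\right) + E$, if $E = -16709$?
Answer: $1471$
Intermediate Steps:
$\left(14791 - -3389\right) + E = \left(14791 - -3389\right) - 16709 = \left(14791 + \left(-7436 + 10825\right)\right) - 16709 = \left(14791 + 3389\right) - 16709 = 18180 - 16709 = 1471$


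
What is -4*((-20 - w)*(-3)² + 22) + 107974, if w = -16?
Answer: 108030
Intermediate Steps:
-4*((-20 - w)*(-3)² + 22) + 107974 = -4*((-20 - 1*(-16))*(-3)² + 22) + 107974 = -4*((-20 + 16)*9 + 22) + 107974 = -4*(-4*9 + 22) + 107974 = -4*(-36 + 22) + 107974 = -4*(-14) + 107974 = 56 + 107974 = 108030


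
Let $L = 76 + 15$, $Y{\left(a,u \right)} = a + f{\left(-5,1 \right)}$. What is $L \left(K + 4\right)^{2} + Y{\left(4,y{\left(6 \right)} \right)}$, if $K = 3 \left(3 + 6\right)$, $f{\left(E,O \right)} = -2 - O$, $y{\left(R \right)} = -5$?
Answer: $87452$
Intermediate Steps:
$K = 27$ ($K = 3 \cdot 9 = 27$)
$Y{\left(a,u \right)} = -3 + a$ ($Y{\left(a,u \right)} = a - 3 = -3 + a$)
$L = 91$
$L \left(K + 4\right)^{2} + Y{\left(4,y{\left(6 \right)} \right)} = 91 \left(27 + 4\right)^{2} + \left(-3 + 4\right) = 91 \cdot 31^{2} + 1 = 91 \cdot 961 + 1 = 87451 + 1 = 87452$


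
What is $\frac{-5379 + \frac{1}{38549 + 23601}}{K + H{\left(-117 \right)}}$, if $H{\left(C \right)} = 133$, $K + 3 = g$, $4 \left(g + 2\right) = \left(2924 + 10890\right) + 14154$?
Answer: $- \frac{334304849}{442508000} \approx -0.75548$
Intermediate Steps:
$g = 6990$ ($g = -2 + \frac{\left(2924 + 10890\right) + 14154}{4} = -2 + \frac{13814 + 14154}{4} = -2 + \frac{1}{4} \cdot 27968 = -2 + 6992 = 6990$)
$K = 6987$ ($K = -3 + 6990 = 6987$)
$\frac{-5379 + \frac{1}{38549 + 23601}}{K + H{\left(-117 \right)}} = \frac{-5379 + \frac{1}{38549 + 23601}}{6987 + 133} = \frac{-5379 + \frac{1}{62150}}{7120} = \left(-5379 + \frac{1}{62150}\right) \frac{1}{7120} = \left(- \frac{334304849}{62150}\right) \frac{1}{7120} = - \frac{334304849}{442508000}$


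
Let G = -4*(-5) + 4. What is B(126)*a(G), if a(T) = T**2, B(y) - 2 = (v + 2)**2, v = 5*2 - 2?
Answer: 58752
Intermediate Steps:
v = 8 (v = 10 - 2 = 8)
B(y) = 102 (B(y) = 2 + (8 + 2)**2 = 2 + 10**2 = 2 + 100 = 102)
G = 24 (G = 20 + 4 = 24)
B(126)*a(G) = 102*24**2 = 102*576 = 58752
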